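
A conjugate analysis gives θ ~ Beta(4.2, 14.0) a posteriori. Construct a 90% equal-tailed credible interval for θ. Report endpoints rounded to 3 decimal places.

Posterior: Beta(4.2, 14.0).
Equal-tailed 90% interval: the 0.05 and 0.95 quantiles of Beta(4.2, 14.0).
Posterior mean ≈ 0.231, SD ≈ 0.096; a Normal approximation gives roughly [0.073, 0.389].
Exact: F⁻¹(0.05) = 0.091; F⁻¹(0.95) = 0.405.

[0.091, 0.405]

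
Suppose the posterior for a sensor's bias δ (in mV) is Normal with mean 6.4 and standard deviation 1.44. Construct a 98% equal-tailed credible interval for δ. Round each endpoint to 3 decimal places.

The posterior is symmetric, so the 98% equal-tailed interval is δ = 6.4 ± z·1.44 with z = 2.326.
Half-width: 2.326 × 1.44 = 3.350.
6.4 − 3.350 = 3.050; 6.4 + 3.350 = 9.750.

[3.050, 9.750]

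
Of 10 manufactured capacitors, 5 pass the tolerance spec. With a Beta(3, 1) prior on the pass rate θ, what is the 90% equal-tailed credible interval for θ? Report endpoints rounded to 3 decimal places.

Posterior: Beta(3+5, 1+5) = Beta(8, 6).
Equal-tailed 90% interval: the 0.05 and 0.95 quantiles of Beta(8, 6).
Posterior mean ≈ 0.571, SD ≈ 0.128; a Normal approximation gives roughly [0.361, 0.782].
Exact: F⁻¹(0.05) = 0.355; F⁻¹(0.95) = 0.776.

[0.355, 0.776]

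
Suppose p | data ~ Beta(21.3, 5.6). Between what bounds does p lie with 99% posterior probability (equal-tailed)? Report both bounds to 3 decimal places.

[0.561, 0.944]

Posterior: Beta(21.3, 5.6).
Equal-tailed 99% interval: the 0.005 and 0.995 quantiles of Beta(21.3, 5.6).
Posterior mean ≈ 0.792, SD ≈ 0.077; a Normal approximation gives roughly [0.594, 0.990].
Exact: F⁻¹(0.005) = 0.561; F⁻¹(0.995) = 0.944.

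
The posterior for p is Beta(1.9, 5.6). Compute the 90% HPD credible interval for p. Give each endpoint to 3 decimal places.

The posterior is unimodal and skewed, so the HPD interval has equal density at both endpoints and is the shortest 90% interval.
Solving f(0.020) = f(0.474) with F(0.474) − F(0.020) = 0.90 gives [0.020, 0.474].
For comparison, the equal-tailed interval is [0.051, 0.534]; the HPD is narrower and shifted toward the mode.

[0.020, 0.474]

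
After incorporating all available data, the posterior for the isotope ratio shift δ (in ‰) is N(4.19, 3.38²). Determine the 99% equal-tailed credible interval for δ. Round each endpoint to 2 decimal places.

The posterior is symmetric, so the 99% equal-tailed interval is δ = 4.19 ± z·3.38 with z = 2.576.
Half-width: 2.576 × 3.38 = 8.71.
4.19 − 8.71 = -4.52; 4.19 + 8.71 = 12.90.

[-4.52, 12.90]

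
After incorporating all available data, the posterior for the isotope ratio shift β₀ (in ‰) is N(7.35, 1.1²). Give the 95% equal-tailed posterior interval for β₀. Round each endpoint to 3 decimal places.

The posterior is symmetric, so the 95% equal-tailed interval is β₀ = 7.35 ± z·1.1 with z = 1.960.
Half-width: 1.960 × 1.1 = 2.156.
7.35 − 2.156 = 5.194; 7.35 + 2.156 = 9.506.

[5.194, 9.506]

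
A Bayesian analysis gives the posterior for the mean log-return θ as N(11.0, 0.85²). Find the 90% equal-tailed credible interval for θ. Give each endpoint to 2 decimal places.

[9.60, 12.40]

The posterior is symmetric, so the 90% equal-tailed interval is θ = 11.0 ± z·0.85 with z = 1.645.
Half-width: 1.645 × 0.85 = 1.40.
11.0 − 1.40 = 9.60; 11.0 + 1.40 = 12.40.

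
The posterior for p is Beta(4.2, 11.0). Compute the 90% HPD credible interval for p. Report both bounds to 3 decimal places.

The posterior is unimodal and skewed, so the HPD interval has equal density at both endpoints and is the shortest 90% interval.
Solving f(0.094) = f(0.451) with F(0.451) − F(0.094) = 0.90 gives [0.094, 0.451].
For comparison, the equal-tailed interval is [0.112, 0.475]; the HPD is narrower and shifted toward the mode.

[0.094, 0.451]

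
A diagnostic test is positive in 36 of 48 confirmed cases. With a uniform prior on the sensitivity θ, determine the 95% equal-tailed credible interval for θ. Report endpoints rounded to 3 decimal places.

[0.611, 0.851]

Posterior: Beta(1+36, 1+12) = Beta(37, 13).
Equal-tailed 95% interval: the 0.025 and 0.975 quantiles of Beta(37, 13).
Posterior mean ≈ 0.740, SD ≈ 0.061; a Normal approximation gives roughly [0.620, 0.860].
Exact: F⁻¹(0.025) = 0.611; F⁻¹(0.975) = 0.851.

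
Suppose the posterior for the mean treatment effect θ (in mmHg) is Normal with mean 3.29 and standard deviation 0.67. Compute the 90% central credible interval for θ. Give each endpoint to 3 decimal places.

The posterior is symmetric, so the 90% equal-tailed interval is θ = 3.29 ± z·0.67 with z = 1.645.
Half-width: 1.645 × 0.67 = 1.102.
3.29 − 1.102 = 2.188; 3.29 + 1.102 = 4.392.

[2.188, 4.392]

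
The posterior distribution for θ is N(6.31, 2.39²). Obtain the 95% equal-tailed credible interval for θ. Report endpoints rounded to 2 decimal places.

The posterior is symmetric, so the 95% equal-tailed interval is θ = 6.31 ± z·2.39 with z = 1.960.
Half-width: 1.960 × 2.39 = 4.68.
6.31 − 4.68 = 1.63; 6.31 + 4.68 = 10.99.

[1.63, 10.99]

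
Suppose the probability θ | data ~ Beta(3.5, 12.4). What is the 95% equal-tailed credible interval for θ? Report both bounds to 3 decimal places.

Posterior: Beta(3.5, 12.4).
Equal-tailed 95% interval: the 0.025 and 0.975 quantiles of Beta(3.5, 12.4).
Posterior mean ≈ 0.220, SD ≈ 0.101; a Normal approximation gives roughly [0.023, 0.418].
Exact: F⁻¹(0.025) = 0.060; F⁻¹(0.975) = 0.446.

[0.060, 0.446]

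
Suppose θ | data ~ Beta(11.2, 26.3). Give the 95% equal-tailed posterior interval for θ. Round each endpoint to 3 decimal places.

Posterior: Beta(11.2, 26.3).
Equal-tailed 95% interval: the 0.025 and 0.975 quantiles of Beta(11.2, 26.3).
Posterior mean ≈ 0.299, SD ≈ 0.074; a Normal approximation gives roughly [0.154, 0.443].
Exact: F⁻¹(0.025) = 0.165; F⁻¹(0.975) = 0.452.

[0.165, 0.452]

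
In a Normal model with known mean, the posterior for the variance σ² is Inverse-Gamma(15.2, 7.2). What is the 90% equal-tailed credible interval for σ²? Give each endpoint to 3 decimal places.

Inverse-Gamma(15.2, 7.2) quantiles: F⁻¹(0.05) and F⁻¹(0.95).
Equivalently, 1/σ² ~ Gamma(15.2, rate = 7.2); invert its 0.95 and 0.05 quantiles.
Posterior mean ≈ 0.507, SD ≈ 0.140; a Normal approximation gives roughly [0.277, 0.737].
Exact: lower = 0.325; upper = 0.766.

[0.325, 0.766]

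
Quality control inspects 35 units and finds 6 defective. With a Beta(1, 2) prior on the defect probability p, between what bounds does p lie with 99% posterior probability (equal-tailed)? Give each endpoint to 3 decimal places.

Posterior: Beta(1+6, 2+29) = Beta(7, 31).
Equal-tailed 99% interval: the 0.005 and 0.995 quantiles of Beta(7, 31).
Posterior mean ≈ 0.184, SD ≈ 0.062; a Normal approximation gives roughly [0.024, 0.344].
Exact: F⁻¹(0.005) = 0.058; F⁻¹(0.995) = 0.371.

[0.058, 0.371]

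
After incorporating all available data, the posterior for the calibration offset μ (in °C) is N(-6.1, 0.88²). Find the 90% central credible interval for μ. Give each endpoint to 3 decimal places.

[-7.547, -4.653]

The posterior is symmetric, so the 90% equal-tailed interval is μ = -6.1 ± z·0.88 with z = 1.645.
Half-width: 1.645 × 0.88 = 1.447.
-6.1 − 1.447 = -7.547; -6.1 + 1.447 = -4.653.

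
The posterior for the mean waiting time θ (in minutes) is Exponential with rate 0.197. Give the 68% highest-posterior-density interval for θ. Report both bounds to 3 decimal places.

The exponential density is strictly decreasing on [0, ∞), so the HPD interval is anchored at 0: [0, q] with P(θ ≤ q) = 0.68.
q = −ln(1 − 0.68) / 0.197 = 1.1394 / 0.197 = 5.784.

[0.000, 5.784]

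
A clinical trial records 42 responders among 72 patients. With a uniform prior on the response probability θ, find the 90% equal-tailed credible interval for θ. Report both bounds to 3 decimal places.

[0.486, 0.674]

Posterior: Beta(1+42, 1+30) = Beta(43, 31).
Equal-tailed 90% interval: the 0.05 and 0.95 quantiles of Beta(43, 31).
Posterior mean ≈ 0.581, SD ≈ 0.057; a Normal approximation gives roughly [0.487, 0.675].
Exact: F⁻¹(0.05) = 0.486; F⁻¹(0.95) = 0.674.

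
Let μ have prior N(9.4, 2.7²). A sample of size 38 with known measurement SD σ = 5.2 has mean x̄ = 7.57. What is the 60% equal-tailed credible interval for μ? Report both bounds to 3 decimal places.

Posterior precision = 1/2.7² + 38/5.2² = 0.1372 + 1.4053 = 1.5425, so posterior SD = 0.8052.
Posterior mean = (9.4/2.7² + 38·7.57/5.2²) / 1.5425 = 7.7327.
Interval: 7.7327 ± 0.842 × 0.8052 → [7.055, 8.410].

[7.055, 8.410]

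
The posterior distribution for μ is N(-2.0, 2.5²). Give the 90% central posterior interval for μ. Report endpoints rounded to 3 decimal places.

[-6.112, 2.112]

The posterior is symmetric, so the 90% equal-tailed interval is μ = -2.0 ± z·2.5 with z = 1.645.
Half-width: 1.645 × 2.5 = 4.112.
-2.0 − 4.112 = -6.112; -2.0 + 4.112 = 2.112.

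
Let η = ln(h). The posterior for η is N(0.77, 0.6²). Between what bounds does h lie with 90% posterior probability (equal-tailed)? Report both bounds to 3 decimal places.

On the log scale the 90% interval is 0.77 ± 1.645 × 0.6 = [-0.2169, 1.7569].
Exponentiate: [e^-0.2169, e^1.7569] = [0.805, 5.795].

[0.805, 5.795]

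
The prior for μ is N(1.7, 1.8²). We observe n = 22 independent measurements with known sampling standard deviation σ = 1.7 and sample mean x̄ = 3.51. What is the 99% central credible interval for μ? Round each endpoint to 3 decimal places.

[2.524, 4.355]

Posterior precision = 1/1.8² + 22/1.7² = 0.3086 + 7.6125 = 7.9211, so posterior SD = 0.3553.
Posterior mean = (1.7/1.8² + 22·3.51/1.7²) / 7.9211 = 3.4395.
Interval: 3.4395 ± 2.576 × 0.3553 → [2.524, 4.355].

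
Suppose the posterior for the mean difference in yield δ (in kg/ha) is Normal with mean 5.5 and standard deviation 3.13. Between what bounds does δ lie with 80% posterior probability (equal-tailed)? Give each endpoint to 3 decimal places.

[1.489, 9.511]

The posterior is symmetric, so the 80% equal-tailed interval is δ = 5.5 ± z·3.13 with z = 1.282.
Half-width: 1.282 × 3.13 = 4.011.
5.5 − 4.011 = 1.489; 5.5 + 4.011 = 9.511.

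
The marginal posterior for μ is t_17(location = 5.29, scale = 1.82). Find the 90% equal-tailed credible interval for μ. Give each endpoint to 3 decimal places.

[2.124, 8.456]

The t_17 distribution is symmetric; the 90% interval is 5.29 ± t·1.82 with t_{0.95,17} = 1.740.
Half-width: 1.740 × 1.82 = 3.166.
5.29 − 3.166 = 2.124; 5.29 + 3.166 = 8.456.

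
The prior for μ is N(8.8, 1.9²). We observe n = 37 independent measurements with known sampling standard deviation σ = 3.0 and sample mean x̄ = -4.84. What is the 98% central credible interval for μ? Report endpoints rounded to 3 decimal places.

Posterior precision = 1/1.9² + 37/3.0² = 0.2770 + 4.1111 = 4.3881, so posterior SD = 0.4774.
Posterior mean = (8.8/1.9² + 37·-4.84/3.0²) / 4.3881 = -3.9789.
Interval: -3.9789 ± 2.326 × 0.4774 → [-5.089, -2.868].

[-5.089, -2.868]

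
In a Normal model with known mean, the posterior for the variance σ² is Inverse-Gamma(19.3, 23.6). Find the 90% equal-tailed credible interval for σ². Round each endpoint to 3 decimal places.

Inverse-Gamma(19.3, 23.6) quantiles: F⁻¹(0.05) and F⁻¹(0.95).
Equivalently, 1/σ² ~ Gamma(19.3, rate = 23.6); invert its 0.95 and 0.05 quantiles.
Posterior mean ≈ 1.290, SD ≈ 0.310; a Normal approximation gives roughly [0.780, 1.800].
Exact: lower = 0.873; upper = 1.860.

[0.873, 1.860]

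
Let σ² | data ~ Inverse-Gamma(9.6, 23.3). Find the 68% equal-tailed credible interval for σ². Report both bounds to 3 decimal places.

[1.846, 3.547]

Inverse-Gamma(9.6, 23.3) quantiles: F⁻¹(0.16) and F⁻¹(0.84).
Equivalently, 1/σ² ~ Gamma(9.6, rate = 23.3); invert its 0.84 and 0.16 quantiles.
Posterior mean ≈ 2.709, SD ≈ 0.983; a Normal approximation gives roughly [1.732, 3.687].
Exact: lower = 1.846; upper = 3.547.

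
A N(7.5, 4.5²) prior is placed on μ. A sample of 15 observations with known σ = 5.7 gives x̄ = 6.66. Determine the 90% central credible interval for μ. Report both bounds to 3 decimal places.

[4.440, 9.042]

Posterior precision = 1/4.5² + 15/5.7² = 0.0494 + 0.4617 = 0.5111, so posterior SD = 1.3988.
Posterior mean = (7.5/4.5² + 15·6.66/5.7²) / 0.5111 = 6.7412.
Interval: 6.7412 ± 1.645 × 1.3988 → [4.440, 9.042].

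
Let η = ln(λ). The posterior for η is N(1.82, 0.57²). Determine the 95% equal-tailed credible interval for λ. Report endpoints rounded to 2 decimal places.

[2.02, 18.86]

On the log scale the 95% interval is 1.82 ± 1.960 × 0.57 = [0.7028, 2.9372].
Exponentiate: [e^0.7028, e^2.9372] = [2.02, 18.86].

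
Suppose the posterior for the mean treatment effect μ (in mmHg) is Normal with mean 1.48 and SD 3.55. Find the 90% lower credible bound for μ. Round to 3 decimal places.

Need L with P(μ ≥ L) = 0.90: L = 1.48 − z_{0.1}·3.55.
z = 1.282; L = 1.48 − 1.282 × 3.55 = -3.070.

-3.070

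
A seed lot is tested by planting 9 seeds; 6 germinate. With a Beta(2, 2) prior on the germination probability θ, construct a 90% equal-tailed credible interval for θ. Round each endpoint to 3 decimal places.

Posterior: Beta(2+6, 2+3) = Beta(8, 5).
Equal-tailed 90% interval: the 0.05 and 0.95 quantiles of Beta(8, 5).
Posterior mean ≈ 0.615, SD ≈ 0.130; a Normal approximation gives roughly [0.402, 0.829].
Exact: F⁻¹(0.05) = 0.391; F⁻¹(0.95) = 0.819.

[0.391, 0.819]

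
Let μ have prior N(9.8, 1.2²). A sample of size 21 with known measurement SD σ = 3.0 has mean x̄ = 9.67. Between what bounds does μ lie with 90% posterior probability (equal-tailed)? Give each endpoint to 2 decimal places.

[8.75, 10.65]

Posterior precision = 1/1.2² + 21/3.0² = 0.6944 + 2.3333 = 3.0278, so posterior SD = 0.5747.
Posterior mean = (9.8/1.2² + 21·9.67/3.0²) / 3.0278 = 9.6998.
Interval: 9.6998 ± 1.645 × 0.5747 → [8.75, 10.65].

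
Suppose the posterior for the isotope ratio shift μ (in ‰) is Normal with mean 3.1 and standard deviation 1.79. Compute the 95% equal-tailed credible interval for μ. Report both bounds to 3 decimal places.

[-0.408, 6.608]

The posterior is symmetric, so the 95% equal-tailed interval is μ = 3.1 ± z·1.79 with z = 1.960.
Half-width: 1.960 × 1.79 = 3.508.
3.1 − 3.508 = -0.408; 3.1 + 3.508 = 6.608.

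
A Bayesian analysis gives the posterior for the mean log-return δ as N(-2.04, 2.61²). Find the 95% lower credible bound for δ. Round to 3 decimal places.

-6.333

Need L with P(δ ≥ L) = 0.95: L = -2.04 − z_{0.05}·2.61.
z = 1.645; L = -2.04 − 1.645 × 2.61 = -6.333.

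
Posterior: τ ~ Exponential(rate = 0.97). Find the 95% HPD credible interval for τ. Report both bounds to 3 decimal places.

[0.000, 3.088]

The exponential density is strictly decreasing on [0, ∞), so the HPD interval is anchored at 0: [0, q] with P(τ ≤ q) = 0.95.
q = −ln(1 − 0.95) / 0.97 = 2.9957 / 0.97 = 3.088.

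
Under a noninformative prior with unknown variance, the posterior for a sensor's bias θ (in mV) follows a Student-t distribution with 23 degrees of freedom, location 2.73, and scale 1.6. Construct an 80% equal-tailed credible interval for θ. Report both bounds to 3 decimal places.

[0.619, 4.841]

The t_23 distribution is symmetric; the 80% interval is 2.73 ± t·1.6 with t_{0.9,23} = 1.319.
Half-width: 1.319 × 1.6 = 2.111.
2.73 − 2.111 = 0.619; 2.73 + 2.111 = 4.841.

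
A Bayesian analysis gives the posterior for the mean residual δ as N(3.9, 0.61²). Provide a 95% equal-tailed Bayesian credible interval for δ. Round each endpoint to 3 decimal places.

The posterior is symmetric, so the 95% equal-tailed interval is δ = 3.9 ± z·0.61 with z = 1.960.
Half-width: 1.960 × 0.61 = 1.196.
3.9 − 1.196 = 2.704; 3.9 + 1.196 = 5.096.

[2.704, 5.096]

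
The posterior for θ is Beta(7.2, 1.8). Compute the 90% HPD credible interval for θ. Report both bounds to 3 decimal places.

The posterior is unimodal and skewed, so the HPD interval has equal density at both endpoints and is the shortest 90% interval.
Solving f(0.617) = f(0.990) with F(0.990) − F(0.617) = 0.90 gives [0.617, 0.990].
For comparison, the equal-tailed interval is [0.558, 0.964]; the HPD is narrower and shifted toward the mode.

[0.617, 0.990]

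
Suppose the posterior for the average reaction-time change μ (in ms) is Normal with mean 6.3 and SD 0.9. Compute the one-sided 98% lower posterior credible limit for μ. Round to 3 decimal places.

Need L with P(μ ≥ L) = 0.98: L = 6.3 − z_{0.02}·0.9.
z = 2.054; L = 6.3 − 2.054 × 0.9 = 4.452.

4.452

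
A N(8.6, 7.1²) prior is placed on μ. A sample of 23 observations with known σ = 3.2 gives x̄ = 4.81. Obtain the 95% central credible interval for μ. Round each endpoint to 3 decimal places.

[3.541, 6.145]

Posterior precision = 1/7.1² + 23/3.2² = 0.0198 + 2.2461 = 2.2659, so posterior SD = 0.6643.
Posterior mean = (8.6/7.1² + 23·4.81/3.2²) / 2.2659 = 4.8432.
Interval: 4.8432 ± 1.960 × 0.6643 → [3.541, 6.145].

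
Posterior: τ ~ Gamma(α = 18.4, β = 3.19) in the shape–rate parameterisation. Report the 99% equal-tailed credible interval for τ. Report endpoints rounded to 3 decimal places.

Posterior: Gamma(shape 18.4, rate 3.19).
Equal-tailed 99% interval: Gamma(18.4, 3.19) quantiles at 0.005 and 0.995.
Posterior mean ≈ 5.768, SD ≈ 1.345; a Normal approximation gives roughly [2.304, 9.232].
Exact: lower = 2.891; upper = 9.816.

[2.891, 9.816]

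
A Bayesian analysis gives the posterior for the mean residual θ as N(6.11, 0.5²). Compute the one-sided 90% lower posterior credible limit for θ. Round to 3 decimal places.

5.469

Need L with P(θ ≥ L) = 0.90: L = 6.11 − z_{0.1}·0.5.
z = 1.282; L = 6.11 − 1.282 × 0.5 = 5.469.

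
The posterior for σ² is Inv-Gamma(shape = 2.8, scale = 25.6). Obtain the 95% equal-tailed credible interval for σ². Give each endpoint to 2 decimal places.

[3.71, 47.91]

Inverse-Gamma(2.8, 25.6) quantiles: F⁻¹(0.025) and F⁻¹(0.975).
Equivalently, 1/σ² ~ Gamma(2.8, rate = 25.6); invert its 0.975 and 0.025 quantiles.
Posterior mean ≈ 14.22, SD ≈ 15.90; a Normal approximation gives roughly [-16.94, 45.39].
Exact: lower = 3.71; upper = 47.91.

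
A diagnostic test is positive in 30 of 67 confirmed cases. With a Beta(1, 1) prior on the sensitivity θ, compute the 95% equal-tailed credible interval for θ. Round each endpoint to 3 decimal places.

Posterior: Beta(1+30, 1+37) = Beta(31, 38).
Equal-tailed 95% interval: the 0.025 and 0.975 quantiles of Beta(31, 38).
Posterior mean ≈ 0.449, SD ≈ 0.059; a Normal approximation gives roughly [0.333, 0.566].
Exact: F⁻¹(0.025) = 0.335; F⁻¹(0.975) = 0.567.

[0.335, 0.567]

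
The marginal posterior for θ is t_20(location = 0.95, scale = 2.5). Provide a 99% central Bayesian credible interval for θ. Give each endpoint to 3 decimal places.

The t_20 distribution is symmetric; the 99% interval is 0.95 ± t·2.5 with t_{0.995,20} = 2.845.
Half-width: 2.845 × 2.5 = 7.113.
0.95 − 7.113 = -6.163; 0.95 + 7.113 = 8.063.

[-6.163, 8.063]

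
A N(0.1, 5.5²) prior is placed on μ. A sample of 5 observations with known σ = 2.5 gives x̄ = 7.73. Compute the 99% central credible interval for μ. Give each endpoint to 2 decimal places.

[4.61, 10.25]

Posterior precision = 1/5.5² + 5/2.5² = 0.0331 + 0.8000 = 0.8331, so posterior SD = 1.0956.
Posterior mean = (0.1/5.5² + 5·7.73/2.5²) / 0.8331 = 7.4272.
Interval: 7.4272 ± 2.576 × 1.0956 → [4.61, 10.25].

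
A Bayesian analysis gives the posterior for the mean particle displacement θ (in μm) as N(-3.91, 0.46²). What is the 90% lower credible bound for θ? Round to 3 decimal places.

-4.500

Need L with P(θ ≥ L) = 0.90: L = -3.91 − z_{0.1}·0.46.
z = 1.282; L = -3.91 − 1.282 × 0.46 = -4.500.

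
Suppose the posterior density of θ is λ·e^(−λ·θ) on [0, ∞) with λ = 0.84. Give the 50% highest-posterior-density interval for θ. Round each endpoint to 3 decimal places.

The exponential density is strictly decreasing on [0, ∞), so the HPD interval is anchored at 0: [0, q] with P(θ ≤ q) = 0.50.
q = −ln(1 − 0.50) / 0.84 = 0.6931 / 0.84 = 0.825.

[0.000, 0.825]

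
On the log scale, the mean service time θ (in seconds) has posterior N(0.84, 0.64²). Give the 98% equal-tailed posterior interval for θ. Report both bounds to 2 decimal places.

On the log scale the 98% interval is 0.84 ± 2.326 × 0.64 = [-0.6489, 2.3289].
Exponentiate: [e^-0.6489, e^2.3289] = [0.52, 10.27].

[0.52, 10.27]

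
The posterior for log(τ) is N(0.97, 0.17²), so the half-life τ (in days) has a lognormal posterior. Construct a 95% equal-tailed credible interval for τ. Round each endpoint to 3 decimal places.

On the log scale the 95% interval is 0.97 ± 1.960 × 0.17 = [0.6368, 1.3032].
Exponentiate: [e^0.6368, e^1.3032] = [1.890, 3.681].

[1.890, 3.681]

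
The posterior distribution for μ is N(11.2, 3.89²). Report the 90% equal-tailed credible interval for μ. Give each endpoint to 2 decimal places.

The posterior is symmetric, so the 90% equal-tailed interval is μ = 11.2 ± z·3.89 with z = 1.645.
Half-width: 1.645 × 3.89 = 6.40.
11.2 − 6.40 = 4.80; 11.2 + 6.40 = 17.60.

[4.80, 17.60]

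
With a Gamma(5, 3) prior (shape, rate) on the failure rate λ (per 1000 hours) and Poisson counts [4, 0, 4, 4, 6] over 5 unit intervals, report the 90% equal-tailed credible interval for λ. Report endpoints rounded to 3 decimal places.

[1.965, 3.927]

Posterior: Gamma(5+18, 3+5) = Gamma(23, 8) (shape, rate).
Equal-tailed 90% interval: Gamma(23, 8) quantiles at 0.05 and 0.95.
Posterior mean ≈ 2.875, SD ≈ 0.599; a Normal approximation gives roughly [1.889, 3.861].
Exact: lower = 1.965; upper = 3.927.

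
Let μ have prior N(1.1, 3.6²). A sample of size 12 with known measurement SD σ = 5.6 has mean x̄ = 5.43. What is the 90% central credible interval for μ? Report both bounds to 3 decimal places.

Posterior precision = 1/3.6² + 12/5.6² = 0.0772 + 0.3827 = 0.4598, so posterior SD = 1.4747.
Posterior mean = (1.1/3.6² + 12·5.43/5.6²) / 0.4598 = 4.7034.
Interval: 4.7034 ± 1.645 × 1.4747 → [2.278, 7.129].

[2.278, 7.129]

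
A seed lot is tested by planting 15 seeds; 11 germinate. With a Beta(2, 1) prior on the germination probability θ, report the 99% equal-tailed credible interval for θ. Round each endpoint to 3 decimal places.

Posterior: Beta(2+11, 1+4) = Beta(13, 5).
Equal-tailed 99% interval: the 0.005 and 0.995 quantiles of Beta(13, 5).
Posterior mean ≈ 0.722, SD ≈ 0.103; a Normal approximation gives roughly [0.458, 0.987].
Exact: F⁻¹(0.005) = 0.427; F⁻¹(0.995) = 0.930.

[0.427, 0.930]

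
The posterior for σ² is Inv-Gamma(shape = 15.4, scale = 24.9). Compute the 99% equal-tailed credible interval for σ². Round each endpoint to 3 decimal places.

[0.910, 3.477]

Inverse-Gamma(15.4, 24.9) quantiles: F⁻¹(0.005) and F⁻¹(0.995).
Equivalently, 1/σ² ~ Gamma(15.4, rate = 24.9); invert its 0.995 and 0.005 quantiles.
Posterior mean ≈ 1.729, SD ≈ 0.472; a Normal approximation gives roughly [0.512, 2.946].
Exact: lower = 0.910; upper = 3.477.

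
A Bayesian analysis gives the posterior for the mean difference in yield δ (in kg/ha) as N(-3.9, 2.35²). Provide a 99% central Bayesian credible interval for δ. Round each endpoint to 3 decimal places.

[-9.953, 2.153]

The posterior is symmetric, so the 99% equal-tailed interval is δ = -3.9 ± z·2.35 with z = 2.576.
Half-width: 2.576 × 2.35 = 6.053.
-3.9 − 6.053 = -9.953; -3.9 + 6.053 = 2.153.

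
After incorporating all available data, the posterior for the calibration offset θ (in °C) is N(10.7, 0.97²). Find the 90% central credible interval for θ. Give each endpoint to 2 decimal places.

[9.10, 12.30]

The posterior is symmetric, so the 90% equal-tailed interval is θ = 10.7 ± z·0.97 with z = 1.645.
Half-width: 1.645 × 0.97 = 1.60.
10.7 − 1.60 = 9.10; 10.7 + 1.60 = 12.30.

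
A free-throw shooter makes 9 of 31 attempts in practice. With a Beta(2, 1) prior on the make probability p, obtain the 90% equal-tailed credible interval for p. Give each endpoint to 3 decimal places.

Posterior: Beta(2+9, 1+22) = Beta(11, 23).
Equal-tailed 90% interval: the 0.05 and 0.95 quantiles of Beta(11, 23).
Posterior mean ≈ 0.324, SD ≈ 0.079; a Normal approximation gives roughly [0.193, 0.454].
Exact: F⁻¹(0.05) = 0.199; F⁻¹(0.95) = 0.460.

[0.199, 0.460]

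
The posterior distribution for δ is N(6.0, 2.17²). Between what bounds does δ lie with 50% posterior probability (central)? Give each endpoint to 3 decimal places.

The posterior is symmetric, so the 50% equal-tailed interval is δ = 6.0 ± z·2.17 with z = 0.674.
Half-width: 0.674 × 2.17 = 1.464.
6.0 − 1.464 = 4.536; 6.0 + 1.464 = 7.464.

[4.536, 7.464]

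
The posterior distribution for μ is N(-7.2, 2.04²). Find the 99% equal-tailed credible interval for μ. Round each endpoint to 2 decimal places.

[-12.45, -1.95]

The posterior is symmetric, so the 99% equal-tailed interval is μ = -7.2 ± z·2.04 with z = 2.576.
Half-width: 2.576 × 2.04 = 5.25.
-7.2 − 5.25 = -12.45; -7.2 + 5.25 = -1.95.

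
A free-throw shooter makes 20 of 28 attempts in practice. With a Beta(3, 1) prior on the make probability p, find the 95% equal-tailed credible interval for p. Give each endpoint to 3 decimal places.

Posterior: Beta(3+20, 1+8) = Beta(23, 9).
Equal-tailed 95% interval: the 0.025 and 0.975 quantiles of Beta(23, 9).
Posterior mean ≈ 0.719, SD ≈ 0.078; a Normal approximation gives roughly [0.565, 0.872].
Exact: F⁻¹(0.025) = 0.554; F⁻¹(0.975) = 0.858.

[0.554, 0.858]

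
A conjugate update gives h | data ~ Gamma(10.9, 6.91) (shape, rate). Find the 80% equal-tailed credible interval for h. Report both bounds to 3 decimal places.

[1.004, 2.212]

Posterior: Gamma(shape 10.9, rate 6.91).
Equal-tailed 80% interval: Gamma(10.9, 6.91) quantiles at 0.1 and 0.9.
Posterior mean ≈ 1.577, SD ≈ 0.478; a Normal approximation gives roughly [0.965, 2.190].
Exact: lower = 1.004; upper = 2.212.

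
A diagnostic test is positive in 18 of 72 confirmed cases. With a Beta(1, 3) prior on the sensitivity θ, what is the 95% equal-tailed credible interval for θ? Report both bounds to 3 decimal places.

Posterior: Beta(1+18, 3+54) = Beta(19, 57).
Equal-tailed 95% interval: the 0.025 and 0.975 quantiles of Beta(19, 57).
Posterior mean ≈ 0.250, SD ≈ 0.049; a Normal approximation gives roughly [0.153, 0.347].
Exact: F⁻¹(0.025) = 0.160; F⁻¹(0.975) = 0.353.

[0.160, 0.353]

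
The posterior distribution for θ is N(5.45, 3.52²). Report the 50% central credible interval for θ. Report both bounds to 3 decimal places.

[3.076, 7.824]

The posterior is symmetric, so the 50% equal-tailed interval is θ = 5.45 ± z·3.52 with z = 0.674.
Half-width: 0.674 × 3.52 = 2.374.
5.45 − 2.374 = 3.076; 5.45 + 2.374 = 7.824.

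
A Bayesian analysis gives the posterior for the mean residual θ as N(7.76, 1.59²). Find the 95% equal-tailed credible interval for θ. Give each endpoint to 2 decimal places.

The posterior is symmetric, so the 95% equal-tailed interval is θ = 7.76 ± z·1.59 with z = 1.960.
Half-width: 1.960 × 1.59 = 3.12.
7.76 − 3.12 = 4.64; 7.76 + 3.12 = 10.88.

[4.64, 10.88]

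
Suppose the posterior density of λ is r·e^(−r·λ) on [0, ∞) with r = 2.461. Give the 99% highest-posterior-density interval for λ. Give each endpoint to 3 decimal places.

The exponential density is strictly decreasing on [0, ∞), so the HPD interval is anchored at 0: [0, q] with P(λ ≤ q) = 0.99.
q = −ln(1 − 0.99) / 2.461 = 4.6052 / 2.461 = 1.871.

[0.000, 1.871]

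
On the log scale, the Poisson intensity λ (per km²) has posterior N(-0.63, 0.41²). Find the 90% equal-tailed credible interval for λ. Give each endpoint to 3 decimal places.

On the log scale the 90% interval is -0.63 ± 1.645 × 0.41 = [-1.3044, 0.0444].
Exponentiate: [e^-1.3044, e^0.0444] = [0.271, 1.045].

[0.271, 1.045]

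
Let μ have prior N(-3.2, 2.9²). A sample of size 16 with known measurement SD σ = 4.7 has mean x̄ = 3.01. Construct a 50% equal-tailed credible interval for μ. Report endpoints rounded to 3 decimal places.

[1.400, 2.869]

Posterior precision = 1/2.9² + 16/4.7² = 0.1189 + 0.7243 = 0.8432, so posterior SD = 1.0890.
Posterior mean = (-3.2/2.9² + 16·3.01/4.7²) / 0.8432 = 2.1343.
Interval: 2.1343 ± 0.674 × 1.0890 → [1.400, 2.869].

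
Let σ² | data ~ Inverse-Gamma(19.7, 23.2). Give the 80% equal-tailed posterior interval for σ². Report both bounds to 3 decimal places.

[0.908, 1.626]

Inverse-Gamma(19.7, 23.2) quantiles: F⁻¹(0.1) and F⁻¹(0.9).
Equivalently, 1/σ² ~ Gamma(19.7, rate = 23.2); invert its 0.9 and 0.1 quantiles.
Posterior mean ≈ 1.241, SD ≈ 0.295; a Normal approximation gives roughly [0.863, 1.619].
Exact: lower = 0.908; upper = 1.626.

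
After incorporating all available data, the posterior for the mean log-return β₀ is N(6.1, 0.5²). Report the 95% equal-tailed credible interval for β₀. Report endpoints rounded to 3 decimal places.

The posterior is symmetric, so the 95% equal-tailed interval is β₀ = 6.1 ± z·0.5 with z = 1.960.
Half-width: 1.960 × 0.5 = 0.980.
6.1 − 0.980 = 5.120; 6.1 + 0.980 = 7.080.

[5.120, 7.080]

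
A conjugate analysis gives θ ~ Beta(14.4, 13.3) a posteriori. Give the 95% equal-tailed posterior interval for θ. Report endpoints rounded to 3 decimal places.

Posterior: Beta(14.4, 13.3).
Equal-tailed 95% interval: the 0.025 and 0.975 quantiles of Beta(14.4, 13.3).
Posterior mean ≈ 0.520, SD ≈ 0.093; a Normal approximation gives roughly [0.337, 0.703].
Exact: F⁻¹(0.025) = 0.337; F⁻¹(0.975) = 0.700.

[0.337, 0.700]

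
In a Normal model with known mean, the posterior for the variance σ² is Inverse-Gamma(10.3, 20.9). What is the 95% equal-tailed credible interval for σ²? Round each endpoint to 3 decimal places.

Inverse-Gamma(10.3, 20.9) quantiles: F⁻¹(0.025) and F⁻¹(0.975).
Equivalently, 1/σ² ~ Gamma(10.3, rate = 20.9); invert its 0.975 and 0.025 quantiles.
Posterior mean ≈ 2.247, SD ≈ 0.780; a Normal approximation gives roughly [0.718, 3.776].
Exact: lower = 1.196; upper = 4.178.

[1.196, 4.178]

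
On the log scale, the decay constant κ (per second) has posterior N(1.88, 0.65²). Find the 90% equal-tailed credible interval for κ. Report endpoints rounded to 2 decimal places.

On the log scale the 90% interval is 1.88 ± 1.645 × 0.65 = [0.8108, 2.9492].
Exponentiate: [e^0.8108, e^2.9492] = [2.25, 19.09].

[2.25, 19.09]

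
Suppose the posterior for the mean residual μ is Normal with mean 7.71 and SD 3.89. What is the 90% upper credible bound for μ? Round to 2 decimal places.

12.70

Need U with P(μ ≤ U) = 0.90: U = 7.71 + z_{0.1}·3.89.
z = 1.282; U = 7.71 + 1.282 × 3.89 = 12.70.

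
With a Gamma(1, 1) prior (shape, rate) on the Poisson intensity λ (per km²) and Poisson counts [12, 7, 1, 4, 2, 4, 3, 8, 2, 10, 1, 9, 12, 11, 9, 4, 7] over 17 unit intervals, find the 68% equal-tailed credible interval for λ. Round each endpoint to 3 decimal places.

[5.374, 6.515]

Posterior: Gamma(1+106, 1+17) = Gamma(107, 18) (shape, rate).
Equal-tailed 68% interval: Gamma(107, 18) quantiles at 0.16 and 0.84.
Posterior mean ≈ 5.944, SD ≈ 0.575; a Normal approximation gives roughly [5.373, 6.516].
Exact: lower = 5.374; upper = 6.515.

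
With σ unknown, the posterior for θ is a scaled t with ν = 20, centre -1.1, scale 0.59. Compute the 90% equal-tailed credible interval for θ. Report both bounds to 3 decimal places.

[-2.118, -0.082]

The t_20 distribution is symmetric; the 90% interval is -1.1 ± t·0.59 with t_{0.95,20} = 1.725.
Half-width: 1.725 × 0.59 = 1.018.
-1.1 − 1.018 = -2.118; -1.1 + 1.018 = -0.082.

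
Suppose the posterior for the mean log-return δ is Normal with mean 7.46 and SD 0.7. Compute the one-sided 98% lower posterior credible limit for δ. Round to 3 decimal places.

Need L with P(δ ≥ L) = 0.98: L = 7.46 − z_{0.02}·0.7.
z = 2.054; L = 7.46 − 2.054 × 0.7 = 6.022.

6.022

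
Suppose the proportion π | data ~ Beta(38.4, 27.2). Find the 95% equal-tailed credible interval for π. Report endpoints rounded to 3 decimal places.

[0.465, 0.701]

Posterior: Beta(38.4, 27.2).
Equal-tailed 95% interval: the 0.025 and 0.975 quantiles of Beta(38.4, 27.2).
Posterior mean ≈ 0.585, SD ≈ 0.060; a Normal approximation gives roughly [0.467, 0.704].
Exact: F⁻¹(0.025) = 0.465; F⁻¹(0.975) = 0.701.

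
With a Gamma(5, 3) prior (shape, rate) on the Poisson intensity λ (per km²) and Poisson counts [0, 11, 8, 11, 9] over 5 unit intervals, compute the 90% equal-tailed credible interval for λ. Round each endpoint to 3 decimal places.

[4.211, 6.931]

Posterior: Gamma(5+39, 3+5) = Gamma(44, 8) (shape, rate).
Equal-tailed 90% interval: Gamma(44, 8) quantiles at 0.05 and 0.95.
Posterior mean ≈ 5.500, SD ≈ 0.829; a Normal approximation gives roughly [4.136, 6.864].
Exact: lower = 4.211; upper = 6.931.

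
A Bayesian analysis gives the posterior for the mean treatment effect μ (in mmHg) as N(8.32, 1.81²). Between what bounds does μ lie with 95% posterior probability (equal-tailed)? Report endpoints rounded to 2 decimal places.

[4.77, 11.87]

The posterior is symmetric, so the 95% equal-tailed interval is μ = 8.32 ± z·1.81 with z = 1.960.
Half-width: 1.960 × 1.81 = 3.55.
8.32 − 3.55 = 4.77; 8.32 + 3.55 = 11.87.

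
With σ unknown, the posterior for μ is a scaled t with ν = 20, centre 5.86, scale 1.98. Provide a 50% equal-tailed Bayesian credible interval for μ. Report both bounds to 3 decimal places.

The t_20 distribution is symmetric; the 50% interval is 5.86 ± t·1.98 with t_{0.75,20} = 0.687.
Half-width: 0.687 × 1.98 = 1.360.
5.86 − 1.360 = 4.500; 5.86 + 1.360 = 7.220.

[4.500, 7.220]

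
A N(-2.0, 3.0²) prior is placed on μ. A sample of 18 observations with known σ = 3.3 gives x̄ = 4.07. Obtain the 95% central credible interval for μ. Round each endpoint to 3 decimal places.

Posterior precision = 1/3.0² + 18/3.3² = 0.1111 + 1.6529 = 1.7640, so posterior SD = 0.7529.
Posterior mean = (-2.0/3.0² + 18·4.07/3.3²) / 1.7640 = 3.6877.
Interval: 3.6877 ± 1.960 × 0.7529 → [2.212, 5.163].

[2.212, 5.163]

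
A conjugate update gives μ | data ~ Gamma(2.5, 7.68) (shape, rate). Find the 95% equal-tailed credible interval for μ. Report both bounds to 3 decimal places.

Posterior: Gamma(shape 2.5, rate 7.68).
Equal-tailed 95% interval: Gamma(2.5, 7.68) quantiles at 0.025 and 0.975.
Posterior mean ≈ 0.326, SD ≈ 0.206; a Normal approximation gives roughly [-0.078, 0.729].
Exact: lower = 0.054; upper = 0.835.

[0.054, 0.835]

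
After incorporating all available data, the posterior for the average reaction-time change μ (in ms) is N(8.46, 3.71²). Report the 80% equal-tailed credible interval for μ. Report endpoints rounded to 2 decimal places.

The posterior is symmetric, so the 80% equal-tailed interval is μ = 8.46 ± z·3.71 with z = 1.282.
Half-width: 1.282 × 3.71 = 4.75.
8.46 − 4.75 = 3.71; 8.46 + 4.75 = 13.21.

[3.71, 13.21]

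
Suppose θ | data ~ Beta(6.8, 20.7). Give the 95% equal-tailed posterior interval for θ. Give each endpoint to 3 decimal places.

[0.108, 0.421]

Posterior: Beta(6.8, 20.7).
Equal-tailed 95% interval: the 0.025 and 0.975 quantiles of Beta(6.8, 20.7).
Posterior mean ≈ 0.247, SD ≈ 0.081; a Normal approximation gives roughly [0.089, 0.406].
Exact: F⁻¹(0.025) = 0.108; F⁻¹(0.975) = 0.421.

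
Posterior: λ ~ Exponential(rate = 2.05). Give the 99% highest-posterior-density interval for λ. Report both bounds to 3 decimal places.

[0.000, 2.246]

The exponential density is strictly decreasing on [0, ∞), so the HPD interval is anchored at 0: [0, q] with P(λ ≤ q) = 0.99.
q = −ln(1 − 0.99) / 2.05 = 4.6052 / 2.05 = 2.246.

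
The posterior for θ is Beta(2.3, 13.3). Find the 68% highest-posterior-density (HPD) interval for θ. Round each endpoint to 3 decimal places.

[0.036, 0.193]

The posterior is unimodal and skewed, so the HPD interval has equal density at both endpoints and is the shortest 68% interval.
Solving f(0.036) = f(0.193) with F(0.193) − F(0.036) = 0.68 gives [0.036, 0.193].
For comparison, the equal-tailed interval is [0.063, 0.233]; the HPD is narrower and shifted toward the mode.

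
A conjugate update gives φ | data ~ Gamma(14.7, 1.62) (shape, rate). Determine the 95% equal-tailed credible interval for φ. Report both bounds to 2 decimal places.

[5.04, 14.27]

Posterior: Gamma(shape 14.7, rate 1.62).
Equal-tailed 95% interval: Gamma(14.7, 1.62) quantiles at 0.025 and 0.975.
Posterior mean ≈ 9.07, SD ≈ 2.37; a Normal approximation gives roughly [4.44, 13.71].
Exact: lower = 5.04; upper = 14.27.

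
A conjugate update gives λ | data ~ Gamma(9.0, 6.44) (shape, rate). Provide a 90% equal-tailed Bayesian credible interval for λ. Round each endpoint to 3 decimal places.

Posterior: Gamma(shape 9.0, rate 6.44).
Equal-tailed 90% interval: Gamma(9.0, 6.44) quantiles at 0.05 and 0.95.
Posterior mean ≈ 1.398, SD ≈ 0.466; a Normal approximation gives roughly [0.631, 2.164].
Exact: lower = 0.729; upper = 2.241.

[0.729, 2.241]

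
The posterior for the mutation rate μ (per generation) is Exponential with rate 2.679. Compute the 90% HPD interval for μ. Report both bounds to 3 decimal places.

[0.000, 0.859]

The exponential density is strictly decreasing on [0, ∞), so the HPD interval is anchored at 0: [0, q] with P(μ ≤ q) = 0.90.
q = −ln(1 − 0.90) / 2.679 = 2.3026 / 2.679 = 0.859.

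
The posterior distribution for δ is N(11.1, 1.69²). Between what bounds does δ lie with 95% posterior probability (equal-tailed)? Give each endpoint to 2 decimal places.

[7.79, 14.41]

The posterior is symmetric, so the 95% equal-tailed interval is δ = 11.1 ± z·1.69 with z = 1.960.
Half-width: 1.960 × 1.69 = 3.31.
11.1 − 3.31 = 7.79; 11.1 + 3.31 = 14.41.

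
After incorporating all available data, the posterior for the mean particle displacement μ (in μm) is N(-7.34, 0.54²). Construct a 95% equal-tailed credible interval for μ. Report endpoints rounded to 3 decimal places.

[-8.398, -6.282]

The posterior is symmetric, so the 95% equal-tailed interval is μ = -7.34 ± z·0.54 with z = 1.960.
Half-width: 1.960 × 0.54 = 1.058.
-7.34 − 1.058 = -8.398; -7.34 + 1.058 = -6.282.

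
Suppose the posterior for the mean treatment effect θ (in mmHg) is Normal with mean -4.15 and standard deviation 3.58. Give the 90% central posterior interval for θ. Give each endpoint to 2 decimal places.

[-10.04, 1.74]

The posterior is symmetric, so the 90% equal-tailed interval is θ = -4.15 ± z·3.58 with z = 1.645.
Half-width: 1.645 × 3.58 = 5.89.
-4.15 − 5.89 = -10.04; -4.15 + 5.89 = 1.74.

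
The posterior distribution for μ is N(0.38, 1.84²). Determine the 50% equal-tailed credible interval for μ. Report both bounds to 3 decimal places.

[-0.861, 1.621]

The posterior is symmetric, so the 50% equal-tailed interval is μ = 0.38 ± z·1.84 with z = 0.674.
Half-width: 0.674 × 1.84 = 1.241.
0.38 − 1.241 = -0.861; 0.38 + 1.241 = 1.621.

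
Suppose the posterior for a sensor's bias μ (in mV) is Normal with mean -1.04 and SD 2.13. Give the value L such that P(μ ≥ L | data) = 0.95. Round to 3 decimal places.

-4.544

Need L with P(μ ≥ L) = 0.95: L = -1.04 − z_{0.05}·2.13.
z = 1.645; L = -1.04 − 1.645 × 2.13 = -4.544.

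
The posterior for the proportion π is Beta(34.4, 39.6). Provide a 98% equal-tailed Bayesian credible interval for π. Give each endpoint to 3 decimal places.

[0.333, 0.599]

Posterior: Beta(34.4, 39.6).
Equal-tailed 98% interval: the 0.01 and 0.99 quantiles of Beta(34.4, 39.6).
Posterior mean ≈ 0.465, SD ≈ 0.058; a Normal approximation gives roughly [0.331, 0.599].
Exact: F⁻¹(0.01) = 0.333; F⁻¹(0.99) = 0.599.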